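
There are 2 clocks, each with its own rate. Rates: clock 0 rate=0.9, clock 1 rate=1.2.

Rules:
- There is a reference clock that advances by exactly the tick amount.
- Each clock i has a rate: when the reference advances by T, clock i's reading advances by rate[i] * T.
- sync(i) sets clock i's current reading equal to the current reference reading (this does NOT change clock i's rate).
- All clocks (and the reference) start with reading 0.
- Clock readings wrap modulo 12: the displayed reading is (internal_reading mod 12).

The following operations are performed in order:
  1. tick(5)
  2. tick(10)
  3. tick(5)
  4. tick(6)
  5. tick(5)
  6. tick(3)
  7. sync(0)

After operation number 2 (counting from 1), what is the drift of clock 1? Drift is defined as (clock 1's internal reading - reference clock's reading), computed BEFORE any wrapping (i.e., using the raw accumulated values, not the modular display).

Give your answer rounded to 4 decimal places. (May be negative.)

Answer: 3.0000

Derivation:
After op 1 tick(5): ref=5.0000 raw=[4.5000 6.0000]
After op 2 tick(10): ref=15.0000 raw=[13.5000 18.0000]
Drift of clock 1 after op 2: 18.0000 - 15.0000 = 3.0000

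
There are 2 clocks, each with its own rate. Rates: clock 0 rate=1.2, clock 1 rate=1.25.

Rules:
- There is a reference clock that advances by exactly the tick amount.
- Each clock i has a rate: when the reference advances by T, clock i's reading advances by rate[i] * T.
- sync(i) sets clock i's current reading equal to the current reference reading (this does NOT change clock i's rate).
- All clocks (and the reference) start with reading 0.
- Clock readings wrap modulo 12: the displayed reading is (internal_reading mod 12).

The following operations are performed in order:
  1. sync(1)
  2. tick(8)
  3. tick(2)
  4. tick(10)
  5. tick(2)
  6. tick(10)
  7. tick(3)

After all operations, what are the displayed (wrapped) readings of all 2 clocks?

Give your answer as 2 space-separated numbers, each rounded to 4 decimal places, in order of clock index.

After op 1 sync(1): ref=0.0000 raw=[0.0000 0.0000]
After op 2 tick(8): ref=8.0000 raw=[9.6000 10.0000]
After op 3 tick(2): ref=10.0000 raw=[12.0000 12.5000]
After op 4 tick(10): ref=20.0000 raw=[24.0000 25.0000]
After op 5 tick(2): ref=22.0000 raw=[26.4000 27.5000]
After op 6 tick(10): ref=32.0000 raw=[38.4000 40.0000]
After op 7 tick(3): ref=35.0000 raw=[42.0000 43.7500]
Wrap final raw readings (mod 12): 42.0000 mod 12 = 6.0000; 43.7500 mod 12 = 7.7500

Answer: 6.0000 7.7500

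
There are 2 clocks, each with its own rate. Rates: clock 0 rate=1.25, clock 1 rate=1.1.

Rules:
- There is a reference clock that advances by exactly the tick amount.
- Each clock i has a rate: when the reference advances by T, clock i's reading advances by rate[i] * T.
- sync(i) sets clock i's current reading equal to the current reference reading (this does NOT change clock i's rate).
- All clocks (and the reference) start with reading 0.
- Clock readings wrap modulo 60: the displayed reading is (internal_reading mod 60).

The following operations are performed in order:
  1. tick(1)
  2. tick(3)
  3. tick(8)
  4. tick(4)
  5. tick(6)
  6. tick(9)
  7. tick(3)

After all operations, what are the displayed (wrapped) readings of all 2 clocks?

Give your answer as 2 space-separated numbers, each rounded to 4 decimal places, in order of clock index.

Answer: 42.5000 37.4000

Derivation:
After op 1 tick(1): ref=1.0000 raw=[1.2500 1.1000]
After op 2 tick(3): ref=4.0000 raw=[5.0000 4.4000]
After op 3 tick(8): ref=12.0000 raw=[15.0000 13.2000]
After op 4 tick(4): ref=16.0000 raw=[20.0000 17.6000]
After op 5 tick(6): ref=22.0000 raw=[27.5000 24.2000]
After op 6 tick(9): ref=31.0000 raw=[38.7500 34.1000]
After op 7 tick(3): ref=34.0000 raw=[42.5000 37.4000]
Wrap final raw readings (mod 60): 42.5000 mod 60 = 42.5000; 37.4000 mod 60 = 37.4000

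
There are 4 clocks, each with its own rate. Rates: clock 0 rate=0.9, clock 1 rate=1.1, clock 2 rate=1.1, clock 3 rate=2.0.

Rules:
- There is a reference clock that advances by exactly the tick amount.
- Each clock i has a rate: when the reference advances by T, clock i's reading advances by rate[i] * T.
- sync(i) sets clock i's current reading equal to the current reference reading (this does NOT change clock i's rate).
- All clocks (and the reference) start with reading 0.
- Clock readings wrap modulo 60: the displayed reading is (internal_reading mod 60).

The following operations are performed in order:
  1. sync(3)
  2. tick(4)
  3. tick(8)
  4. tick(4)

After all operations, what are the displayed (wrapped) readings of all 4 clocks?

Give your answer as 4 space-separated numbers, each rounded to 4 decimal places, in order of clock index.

After op 1 sync(3): ref=0.0000 raw=[0.0000 0.0000 0.0000 0.0000]
After op 2 tick(4): ref=4.0000 raw=[3.6000 4.4000 4.4000 8.0000]
After op 3 tick(8): ref=12.0000 raw=[10.8000 13.2000 13.2000 24.0000]
After op 4 tick(4): ref=16.0000 raw=[14.4000 17.6000 17.6000 32.0000]
Wrap final raw readings (mod 60): 14.4000 mod 60 = 14.4000; 17.6000 mod 60 = 17.6000; 17.6000 mod 60 = 17.6000; 32.0000 mod 60 = 32.0000

Answer: 14.4000 17.6000 17.6000 32.0000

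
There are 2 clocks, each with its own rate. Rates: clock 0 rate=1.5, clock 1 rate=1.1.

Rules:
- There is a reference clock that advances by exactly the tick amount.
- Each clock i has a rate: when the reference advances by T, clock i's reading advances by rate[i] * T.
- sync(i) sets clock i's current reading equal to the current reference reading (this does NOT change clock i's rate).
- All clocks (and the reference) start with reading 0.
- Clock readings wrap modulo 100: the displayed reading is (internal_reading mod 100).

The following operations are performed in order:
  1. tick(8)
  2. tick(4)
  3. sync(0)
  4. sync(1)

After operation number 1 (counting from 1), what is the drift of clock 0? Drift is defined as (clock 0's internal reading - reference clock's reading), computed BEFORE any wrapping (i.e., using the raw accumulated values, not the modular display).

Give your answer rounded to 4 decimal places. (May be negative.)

After op 1 tick(8): ref=8.0000 raw=[12.0000 8.8000]
Drift of clock 0 after op 1: 12.0000 - 8.0000 = 4.0000

Answer: 4.0000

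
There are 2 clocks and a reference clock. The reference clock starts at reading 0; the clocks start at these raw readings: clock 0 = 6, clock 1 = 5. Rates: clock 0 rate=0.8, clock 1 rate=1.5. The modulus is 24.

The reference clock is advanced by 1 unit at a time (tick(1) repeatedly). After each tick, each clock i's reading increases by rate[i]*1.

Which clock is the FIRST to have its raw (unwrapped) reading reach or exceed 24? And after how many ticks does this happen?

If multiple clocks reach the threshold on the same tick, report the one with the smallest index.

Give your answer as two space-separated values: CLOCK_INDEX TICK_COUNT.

clock 0: start=6, rate=0.8, needs 24-6 = 18; ticks = ceil(18/0.8) = ceil(22.5000) = 23; reading at tick 23 = 6 + 0.8*23 = 24.4000
clock 1: start=5, rate=1.5, needs 24-5 = 19; ticks = ceil(19/1.5) = ceil(12.6667) = 13; reading at tick 13 = 5 + 1.5*13 = 24.5000
Minimum tick count = 13; winners = [1]; smallest index = 1

Answer: 1 13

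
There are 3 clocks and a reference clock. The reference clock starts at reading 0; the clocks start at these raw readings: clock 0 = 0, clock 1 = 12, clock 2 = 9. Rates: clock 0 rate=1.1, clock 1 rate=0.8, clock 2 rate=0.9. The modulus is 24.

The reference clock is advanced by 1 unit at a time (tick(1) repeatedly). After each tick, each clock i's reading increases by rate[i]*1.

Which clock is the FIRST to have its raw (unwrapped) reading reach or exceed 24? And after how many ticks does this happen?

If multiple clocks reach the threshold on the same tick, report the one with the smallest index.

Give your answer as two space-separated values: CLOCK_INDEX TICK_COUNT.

Answer: 1 15

Derivation:
clock 0: start=0, rate=1.1, needs 24-0 = 24; ticks = ceil(24/1.1) = ceil(21.8182) = 22; reading at tick 22 = 0 + 1.1*22 = 24.2000
clock 1: start=12, rate=0.8, needs 24-12 = 12; ticks = ceil(12/0.8) = ceil(15.0000) = 15; reading at tick 15 = 12 + 0.8*15 = 24.0000
clock 2: start=9, rate=0.9, needs 24-9 = 15; ticks = ceil(15/0.9) = ceil(16.6667) = 17; reading at tick 17 = 9 + 0.9*17 = 24.3000
Minimum tick count = 15; winners = [1]; smallest index = 1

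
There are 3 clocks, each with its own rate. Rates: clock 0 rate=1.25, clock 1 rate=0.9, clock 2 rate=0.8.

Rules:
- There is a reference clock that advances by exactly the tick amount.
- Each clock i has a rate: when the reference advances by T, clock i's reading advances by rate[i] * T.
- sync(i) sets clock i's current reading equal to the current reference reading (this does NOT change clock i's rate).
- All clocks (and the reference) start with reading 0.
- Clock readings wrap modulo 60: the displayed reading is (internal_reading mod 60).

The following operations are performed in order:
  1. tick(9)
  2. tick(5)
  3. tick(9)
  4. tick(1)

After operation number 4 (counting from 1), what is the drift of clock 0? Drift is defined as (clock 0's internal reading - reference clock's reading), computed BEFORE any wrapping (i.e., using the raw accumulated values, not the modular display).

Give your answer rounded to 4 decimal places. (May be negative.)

After op 1 tick(9): ref=9.0000 raw=[11.2500 8.1000 7.2000]
After op 2 tick(5): ref=14.0000 raw=[17.5000 12.6000 11.2000]
After op 3 tick(9): ref=23.0000 raw=[28.7500 20.7000 18.4000]
After op 4 tick(1): ref=24.0000 raw=[30.0000 21.6000 19.2000]
Drift of clock 0 after op 4: 30.0000 - 24.0000 = 6.0000

Answer: 6.0000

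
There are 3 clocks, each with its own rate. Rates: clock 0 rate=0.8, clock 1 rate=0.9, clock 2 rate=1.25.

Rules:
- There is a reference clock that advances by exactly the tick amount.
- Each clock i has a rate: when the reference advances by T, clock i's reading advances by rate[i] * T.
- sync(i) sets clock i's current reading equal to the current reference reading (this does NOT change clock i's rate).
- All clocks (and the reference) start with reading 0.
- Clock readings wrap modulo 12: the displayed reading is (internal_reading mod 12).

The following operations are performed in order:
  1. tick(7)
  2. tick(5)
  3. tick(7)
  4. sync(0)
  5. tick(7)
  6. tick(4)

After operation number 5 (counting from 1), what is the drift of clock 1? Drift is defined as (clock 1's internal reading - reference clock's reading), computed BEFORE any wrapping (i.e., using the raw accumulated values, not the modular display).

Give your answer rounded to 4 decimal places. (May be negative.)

Answer: -2.6000

Derivation:
After op 1 tick(7): ref=7.0000 raw=[5.6000 6.3000 8.7500]
After op 2 tick(5): ref=12.0000 raw=[9.6000 10.8000 15.0000]
After op 3 tick(7): ref=19.0000 raw=[15.2000 17.1000 23.7500]
After op 4 sync(0): ref=19.0000 raw=[19.0000 17.1000 23.7500]
After op 5 tick(7): ref=26.0000 raw=[24.6000 23.4000 32.5000]
Drift of clock 1 after op 5: 23.4000 - 26.0000 = -2.6000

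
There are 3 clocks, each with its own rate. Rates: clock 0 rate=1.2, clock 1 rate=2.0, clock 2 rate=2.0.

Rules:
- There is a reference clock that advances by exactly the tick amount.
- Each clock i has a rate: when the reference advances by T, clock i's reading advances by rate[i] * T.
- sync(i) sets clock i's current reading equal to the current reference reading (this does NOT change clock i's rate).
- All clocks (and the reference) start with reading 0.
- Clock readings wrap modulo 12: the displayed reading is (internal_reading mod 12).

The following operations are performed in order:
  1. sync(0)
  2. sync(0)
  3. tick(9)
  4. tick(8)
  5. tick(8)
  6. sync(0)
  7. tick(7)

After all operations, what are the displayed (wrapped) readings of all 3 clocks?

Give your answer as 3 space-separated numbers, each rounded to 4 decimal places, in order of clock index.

After op 1 sync(0): ref=0.0000 raw=[0.0000 0.0000 0.0000]
After op 2 sync(0): ref=0.0000 raw=[0.0000 0.0000 0.0000]
After op 3 tick(9): ref=9.0000 raw=[10.8000 18.0000 18.0000]
After op 4 tick(8): ref=17.0000 raw=[20.4000 34.0000 34.0000]
After op 5 tick(8): ref=25.0000 raw=[30.0000 50.0000 50.0000]
After op 6 sync(0): ref=25.0000 raw=[25.0000 50.0000 50.0000]
After op 7 tick(7): ref=32.0000 raw=[33.4000 64.0000 64.0000]
Wrap final raw readings (mod 12): 33.4000 mod 12 = 9.4000; 64.0000 mod 12 = 4.0000; 64.0000 mod 12 = 4.0000

Answer: 9.4000 4.0000 4.0000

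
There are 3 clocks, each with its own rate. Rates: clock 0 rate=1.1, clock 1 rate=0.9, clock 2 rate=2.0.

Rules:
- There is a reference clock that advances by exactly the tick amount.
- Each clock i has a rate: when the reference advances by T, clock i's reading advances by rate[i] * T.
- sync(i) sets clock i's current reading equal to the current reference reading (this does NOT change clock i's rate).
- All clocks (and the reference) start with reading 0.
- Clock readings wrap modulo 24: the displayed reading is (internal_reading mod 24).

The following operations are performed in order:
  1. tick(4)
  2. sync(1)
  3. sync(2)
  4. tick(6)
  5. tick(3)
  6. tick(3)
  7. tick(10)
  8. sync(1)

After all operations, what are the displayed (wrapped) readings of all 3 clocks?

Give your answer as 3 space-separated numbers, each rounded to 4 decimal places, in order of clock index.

After op 1 tick(4): ref=4.0000 raw=[4.4000 3.6000 8.0000]
After op 2 sync(1): ref=4.0000 raw=[4.4000 4.0000 8.0000]
After op 3 sync(2): ref=4.0000 raw=[4.4000 4.0000 4.0000]
After op 4 tick(6): ref=10.0000 raw=[11.0000 9.4000 16.0000]
After op 5 tick(3): ref=13.0000 raw=[14.3000 12.1000 22.0000]
After op 6 tick(3): ref=16.0000 raw=[17.6000 14.8000 28.0000]
After op 7 tick(10): ref=26.0000 raw=[28.6000 23.8000 48.0000]
After op 8 sync(1): ref=26.0000 raw=[28.6000 26.0000 48.0000]
Wrap final raw readings (mod 24): 28.6000 mod 24 = 4.6000; 26.0000 mod 24 = 2.0000; 48.0000 mod 24 = 0.0000

Answer: 4.6000 2.0000 0.0000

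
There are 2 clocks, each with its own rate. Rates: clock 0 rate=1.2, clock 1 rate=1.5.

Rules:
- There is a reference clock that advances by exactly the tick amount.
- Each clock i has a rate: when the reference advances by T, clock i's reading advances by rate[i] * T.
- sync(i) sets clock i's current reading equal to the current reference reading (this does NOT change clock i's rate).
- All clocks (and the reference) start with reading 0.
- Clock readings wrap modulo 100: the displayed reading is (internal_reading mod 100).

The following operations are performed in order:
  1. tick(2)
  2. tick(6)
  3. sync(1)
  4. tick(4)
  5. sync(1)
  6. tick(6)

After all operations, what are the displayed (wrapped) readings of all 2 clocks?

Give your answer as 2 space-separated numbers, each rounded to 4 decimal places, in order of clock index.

Answer: 21.6000 21.0000

Derivation:
After op 1 tick(2): ref=2.0000 raw=[2.4000 3.0000]
After op 2 tick(6): ref=8.0000 raw=[9.6000 12.0000]
After op 3 sync(1): ref=8.0000 raw=[9.6000 8.0000]
After op 4 tick(4): ref=12.0000 raw=[14.4000 14.0000]
After op 5 sync(1): ref=12.0000 raw=[14.4000 12.0000]
After op 6 tick(6): ref=18.0000 raw=[21.6000 21.0000]
Wrap final raw readings (mod 100): 21.6000 mod 100 = 21.6000; 21.0000 mod 100 = 21.0000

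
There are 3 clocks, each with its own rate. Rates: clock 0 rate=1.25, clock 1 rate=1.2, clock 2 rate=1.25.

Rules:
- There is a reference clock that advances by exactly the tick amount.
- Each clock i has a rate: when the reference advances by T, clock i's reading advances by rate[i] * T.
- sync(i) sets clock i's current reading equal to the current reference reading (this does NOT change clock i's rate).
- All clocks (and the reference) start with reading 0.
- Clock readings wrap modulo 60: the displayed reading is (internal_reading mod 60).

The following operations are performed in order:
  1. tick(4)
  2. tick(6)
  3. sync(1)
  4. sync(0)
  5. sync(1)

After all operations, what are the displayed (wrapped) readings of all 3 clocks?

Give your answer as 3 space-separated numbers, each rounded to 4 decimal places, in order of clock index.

Answer: 10.0000 10.0000 12.5000

Derivation:
After op 1 tick(4): ref=4.0000 raw=[5.0000 4.8000 5.0000]
After op 2 tick(6): ref=10.0000 raw=[12.5000 12.0000 12.5000]
After op 3 sync(1): ref=10.0000 raw=[12.5000 10.0000 12.5000]
After op 4 sync(0): ref=10.0000 raw=[10.0000 10.0000 12.5000]
After op 5 sync(1): ref=10.0000 raw=[10.0000 10.0000 12.5000]
Wrap final raw readings (mod 60): 10.0000 mod 60 = 10.0000; 10.0000 mod 60 = 10.0000; 12.5000 mod 60 = 12.5000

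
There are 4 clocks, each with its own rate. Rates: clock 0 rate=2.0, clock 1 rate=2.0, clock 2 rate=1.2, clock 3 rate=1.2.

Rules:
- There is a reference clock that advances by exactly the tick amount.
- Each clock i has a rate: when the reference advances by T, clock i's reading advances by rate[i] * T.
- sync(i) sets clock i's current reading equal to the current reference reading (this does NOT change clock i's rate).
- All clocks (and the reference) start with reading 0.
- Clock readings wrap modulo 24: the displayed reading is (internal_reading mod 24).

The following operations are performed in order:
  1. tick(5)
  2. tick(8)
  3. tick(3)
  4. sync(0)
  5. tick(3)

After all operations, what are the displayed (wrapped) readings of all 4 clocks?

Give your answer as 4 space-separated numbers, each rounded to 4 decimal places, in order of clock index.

Answer: 22.0000 14.0000 22.8000 22.8000

Derivation:
After op 1 tick(5): ref=5.0000 raw=[10.0000 10.0000 6.0000 6.0000]
After op 2 tick(8): ref=13.0000 raw=[26.0000 26.0000 15.6000 15.6000]
After op 3 tick(3): ref=16.0000 raw=[32.0000 32.0000 19.2000 19.2000]
After op 4 sync(0): ref=16.0000 raw=[16.0000 32.0000 19.2000 19.2000]
After op 5 tick(3): ref=19.0000 raw=[22.0000 38.0000 22.8000 22.8000]
Wrap final raw readings (mod 24): 22.0000 mod 24 = 22.0000; 38.0000 mod 24 = 14.0000; 22.8000 mod 24 = 22.8000; 22.8000 mod 24 = 22.8000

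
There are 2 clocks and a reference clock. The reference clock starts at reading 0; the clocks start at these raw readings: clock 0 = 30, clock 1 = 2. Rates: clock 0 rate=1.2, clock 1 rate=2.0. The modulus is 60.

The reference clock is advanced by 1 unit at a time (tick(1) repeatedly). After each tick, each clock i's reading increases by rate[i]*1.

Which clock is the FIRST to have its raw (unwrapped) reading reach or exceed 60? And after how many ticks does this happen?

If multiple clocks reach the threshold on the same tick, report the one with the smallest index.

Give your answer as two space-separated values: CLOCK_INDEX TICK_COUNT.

clock 0: start=30, rate=1.2, needs 60-30 = 30; ticks = ceil(30/1.2) = ceil(25.0000) = 25; reading at tick 25 = 30 + 1.2*25 = 60.0000
clock 1: start=2, rate=2.0, needs 60-2 = 58; ticks = ceil(58/2.0) = ceil(29.0000) = 29; reading at tick 29 = 2 + 2.0*29 = 60.0000
Minimum tick count = 25; winners = [0]; smallest index = 0

Answer: 0 25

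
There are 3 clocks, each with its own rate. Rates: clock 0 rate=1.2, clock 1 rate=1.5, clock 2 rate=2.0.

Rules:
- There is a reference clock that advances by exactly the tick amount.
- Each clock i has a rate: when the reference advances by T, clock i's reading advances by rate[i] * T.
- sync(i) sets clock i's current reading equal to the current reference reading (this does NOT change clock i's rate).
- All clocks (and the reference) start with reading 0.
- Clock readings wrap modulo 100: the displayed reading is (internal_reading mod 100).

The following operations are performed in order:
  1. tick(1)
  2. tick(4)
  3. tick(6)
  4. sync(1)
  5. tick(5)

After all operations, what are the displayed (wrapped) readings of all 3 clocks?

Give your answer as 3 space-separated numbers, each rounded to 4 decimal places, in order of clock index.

After op 1 tick(1): ref=1.0000 raw=[1.2000 1.5000 2.0000]
After op 2 tick(4): ref=5.0000 raw=[6.0000 7.5000 10.0000]
After op 3 tick(6): ref=11.0000 raw=[13.2000 16.5000 22.0000]
After op 4 sync(1): ref=11.0000 raw=[13.2000 11.0000 22.0000]
After op 5 tick(5): ref=16.0000 raw=[19.2000 18.5000 32.0000]
Wrap final raw readings (mod 100): 19.2000 mod 100 = 19.2000; 18.5000 mod 100 = 18.5000; 32.0000 mod 100 = 32.0000

Answer: 19.2000 18.5000 32.0000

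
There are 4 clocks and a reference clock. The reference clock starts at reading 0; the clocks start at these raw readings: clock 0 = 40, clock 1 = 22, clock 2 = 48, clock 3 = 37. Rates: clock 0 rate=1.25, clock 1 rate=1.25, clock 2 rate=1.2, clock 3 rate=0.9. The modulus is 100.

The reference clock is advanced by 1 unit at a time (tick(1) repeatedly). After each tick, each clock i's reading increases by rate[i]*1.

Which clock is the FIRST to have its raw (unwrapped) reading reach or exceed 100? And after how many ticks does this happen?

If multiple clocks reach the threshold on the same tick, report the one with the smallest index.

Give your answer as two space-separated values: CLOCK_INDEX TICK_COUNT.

Answer: 2 44

Derivation:
clock 0: start=40, rate=1.25, needs 100-40 = 60; ticks = ceil(60/1.25) = ceil(48.0000) = 48; reading at tick 48 = 40 + 1.25*48 = 100.0000
clock 1: start=22, rate=1.25, needs 100-22 = 78; ticks = ceil(78/1.25) = ceil(62.4000) = 63; reading at tick 63 = 22 + 1.25*63 = 100.7500
clock 2: start=48, rate=1.2, needs 100-48 = 52; ticks = ceil(52/1.2) = ceil(43.3333) = 44; reading at tick 44 = 48 + 1.2*44 = 100.8000
clock 3: start=37, rate=0.9, needs 100-37 = 63; ticks = ceil(63/0.9) = ceil(70.0000) = 70; reading at tick 70 = 37 + 0.9*70 = 100.0000
Minimum tick count = 44; winners = [2]; smallest index = 2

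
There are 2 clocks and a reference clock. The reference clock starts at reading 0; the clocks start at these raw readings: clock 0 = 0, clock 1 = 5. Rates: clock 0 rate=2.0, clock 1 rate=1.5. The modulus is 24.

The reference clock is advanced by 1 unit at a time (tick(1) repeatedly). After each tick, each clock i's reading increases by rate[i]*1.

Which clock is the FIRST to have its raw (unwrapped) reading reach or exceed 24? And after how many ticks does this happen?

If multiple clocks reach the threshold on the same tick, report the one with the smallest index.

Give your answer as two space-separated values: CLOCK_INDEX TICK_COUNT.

Answer: 0 12

Derivation:
clock 0: start=0, rate=2.0, needs 24-0 = 24; ticks = ceil(24/2.0) = ceil(12.0000) = 12; reading at tick 12 = 0 + 2.0*12 = 24.0000
clock 1: start=5, rate=1.5, needs 24-5 = 19; ticks = ceil(19/1.5) = ceil(12.6667) = 13; reading at tick 13 = 5 + 1.5*13 = 24.5000
Minimum tick count = 12; winners = [0]; smallest index = 0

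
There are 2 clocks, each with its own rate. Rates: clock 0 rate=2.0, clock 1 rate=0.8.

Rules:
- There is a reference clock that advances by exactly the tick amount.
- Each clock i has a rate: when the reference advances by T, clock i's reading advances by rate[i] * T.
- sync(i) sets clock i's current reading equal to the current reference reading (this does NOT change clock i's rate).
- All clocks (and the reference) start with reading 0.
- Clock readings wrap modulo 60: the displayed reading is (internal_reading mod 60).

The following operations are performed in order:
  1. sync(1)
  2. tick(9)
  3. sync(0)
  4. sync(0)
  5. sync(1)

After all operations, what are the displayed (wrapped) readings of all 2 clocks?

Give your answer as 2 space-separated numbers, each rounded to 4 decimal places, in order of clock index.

Answer: 9.0000 9.0000

Derivation:
After op 1 sync(1): ref=0.0000 raw=[0.0000 0.0000]
After op 2 tick(9): ref=9.0000 raw=[18.0000 7.2000]
After op 3 sync(0): ref=9.0000 raw=[9.0000 7.2000]
After op 4 sync(0): ref=9.0000 raw=[9.0000 7.2000]
After op 5 sync(1): ref=9.0000 raw=[9.0000 9.0000]
Wrap final raw readings (mod 60): 9.0000 mod 60 = 9.0000; 9.0000 mod 60 = 9.0000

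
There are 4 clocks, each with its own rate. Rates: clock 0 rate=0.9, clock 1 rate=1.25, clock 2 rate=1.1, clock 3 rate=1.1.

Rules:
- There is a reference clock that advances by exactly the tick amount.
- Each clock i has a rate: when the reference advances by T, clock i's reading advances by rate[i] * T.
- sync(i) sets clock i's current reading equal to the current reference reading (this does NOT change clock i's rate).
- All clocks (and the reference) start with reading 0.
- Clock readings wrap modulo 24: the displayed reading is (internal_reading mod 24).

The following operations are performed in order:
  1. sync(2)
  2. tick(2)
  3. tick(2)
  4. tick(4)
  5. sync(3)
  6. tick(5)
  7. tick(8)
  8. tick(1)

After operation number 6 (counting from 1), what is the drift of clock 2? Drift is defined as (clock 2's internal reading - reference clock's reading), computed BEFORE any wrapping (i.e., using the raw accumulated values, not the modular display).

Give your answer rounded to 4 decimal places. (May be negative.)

Answer: 1.3000

Derivation:
After op 1 sync(2): ref=0.0000 raw=[0.0000 0.0000 0.0000 0.0000]
After op 2 tick(2): ref=2.0000 raw=[1.8000 2.5000 2.2000 2.2000]
After op 3 tick(2): ref=4.0000 raw=[3.6000 5.0000 4.4000 4.4000]
After op 4 tick(4): ref=8.0000 raw=[7.2000 10.0000 8.8000 8.8000]
After op 5 sync(3): ref=8.0000 raw=[7.2000 10.0000 8.8000 8.0000]
After op 6 tick(5): ref=13.0000 raw=[11.7000 16.2500 14.3000 13.5000]
Drift of clock 2 after op 6: 14.3000 - 13.0000 = 1.3000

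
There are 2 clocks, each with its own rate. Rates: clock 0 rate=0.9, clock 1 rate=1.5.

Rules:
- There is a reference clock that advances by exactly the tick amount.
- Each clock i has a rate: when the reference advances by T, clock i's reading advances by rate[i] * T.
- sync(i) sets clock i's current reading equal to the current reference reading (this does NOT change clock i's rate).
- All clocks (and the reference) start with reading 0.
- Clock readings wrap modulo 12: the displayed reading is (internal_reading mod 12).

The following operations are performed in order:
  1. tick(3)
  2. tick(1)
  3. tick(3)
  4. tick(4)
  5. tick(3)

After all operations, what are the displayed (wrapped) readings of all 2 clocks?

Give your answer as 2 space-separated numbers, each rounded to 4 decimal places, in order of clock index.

Answer: 0.6000 9.0000

Derivation:
After op 1 tick(3): ref=3.0000 raw=[2.7000 4.5000]
After op 2 tick(1): ref=4.0000 raw=[3.6000 6.0000]
After op 3 tick(3): ref=7.0000 raw=[6.3000 10.5000]
After op 4 tick(4): ref=11.0000 raw=[9.9000 16.5000]
After op 5 tick(3): ref=14.0000 raw=[12.6000 21.0000]
Wrap final raw readings (mod 12): 12.6000 mod 12 = 0.6000; 21.0000 mod 12 = 9.0000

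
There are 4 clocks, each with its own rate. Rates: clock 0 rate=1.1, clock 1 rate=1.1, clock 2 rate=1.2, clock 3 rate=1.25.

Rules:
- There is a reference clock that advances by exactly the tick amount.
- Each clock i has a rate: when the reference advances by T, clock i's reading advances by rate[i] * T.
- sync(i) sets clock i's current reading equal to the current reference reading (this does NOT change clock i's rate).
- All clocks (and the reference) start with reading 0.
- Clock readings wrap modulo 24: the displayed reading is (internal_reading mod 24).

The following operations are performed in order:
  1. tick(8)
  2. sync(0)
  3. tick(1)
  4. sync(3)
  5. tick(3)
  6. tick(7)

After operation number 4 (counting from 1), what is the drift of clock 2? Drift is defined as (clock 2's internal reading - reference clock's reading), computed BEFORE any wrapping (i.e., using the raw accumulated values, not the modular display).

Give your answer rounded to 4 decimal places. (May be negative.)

Answer: 1.8000

Derivation:
After op 1 tick(8): ref=8.0000 raw=[8.8000 8.8000 9.6000 10.0000]
After op 2 sync(0): ref=8.0000 raw=[8.0000 8.8000 9.6000 10.0000]
After op 3 tick(1): ref=9.0000 raw=[9.1000 9.9000 10.8000 11.2500]
After op 4 sync(3): ref=9.0000 raw=[9.1000 9.9000 10.8000 9.0000]
Drift of clock 2 after op 4: 10.8000 - 9.0000 = 1.8000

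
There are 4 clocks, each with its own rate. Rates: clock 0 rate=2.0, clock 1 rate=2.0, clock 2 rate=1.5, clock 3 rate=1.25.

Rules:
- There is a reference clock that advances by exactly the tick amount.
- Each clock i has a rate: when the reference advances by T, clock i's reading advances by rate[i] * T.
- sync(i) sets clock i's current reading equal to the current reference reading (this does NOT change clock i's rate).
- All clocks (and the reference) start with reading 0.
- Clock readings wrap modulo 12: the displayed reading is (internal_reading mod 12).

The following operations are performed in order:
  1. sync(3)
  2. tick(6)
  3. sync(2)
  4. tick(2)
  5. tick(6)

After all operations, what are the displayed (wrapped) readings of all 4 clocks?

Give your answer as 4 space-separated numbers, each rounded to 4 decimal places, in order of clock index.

Answer: 4.0000 4.0000 6.0000 5.5000

Derivation:
After op 1 sync(3): ref=0.0000 raw=[0.0000 0.0000 0.0000 0.0000]
After op 2 tick(6): ref=6.0000 raw=[12.0000 12.0000 9.0000 7.5000]
After op 3 sync(2): ref=6.0000 raw=[12.0000 12.0000 6.0000 7.5000]
After op 4 tick(2): ref=8.0000 raw=[16.0000 16.0000 9.0000 10.0000]
After op 5 tick(6): ref=14.0000 raw=[28.0000 28.0000 18.0000 17.5000]
Wrap final raw readings (mod 12): 28.0000 mod 12 = 4.0000; 28.0000 mod 12 = 4.0000; 18.0000 mod 12 = 6.0000; 17.5000 mod 12 = 5.5000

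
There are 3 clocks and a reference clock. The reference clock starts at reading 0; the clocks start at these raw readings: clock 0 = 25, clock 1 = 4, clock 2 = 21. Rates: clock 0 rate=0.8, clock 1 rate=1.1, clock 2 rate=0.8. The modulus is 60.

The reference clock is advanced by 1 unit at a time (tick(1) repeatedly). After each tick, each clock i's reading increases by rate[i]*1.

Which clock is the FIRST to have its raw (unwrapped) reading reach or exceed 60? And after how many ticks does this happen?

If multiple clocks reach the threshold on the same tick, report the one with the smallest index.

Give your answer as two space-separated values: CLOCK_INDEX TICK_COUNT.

clock 0: start=25, rate=0.8, needs 60-25 = 35; ticks = ceil(35/0.8) = ceil(43.7500) = 44; reading at tick 44 = 25 + 0.8*44 = 60.2000
clock 1: start=4, rate=1.1, needs 60-4 = 56; ticks = ceil(56/1.1) = ceil(50.9091) = 51; reading at tick 51 = 4 + 1.1*51 = 60.1000
clock 2: start=21, rate=0.8, needs 60-21 = 39; ticks = ceil(39/0.8) = ceil(48.7500) = 49; reading at tick 49 = 21 + 0.8*49 = 60.2000
Minimum tick count = 44; winners = [0]; smallest index = 0

Answer: 0 44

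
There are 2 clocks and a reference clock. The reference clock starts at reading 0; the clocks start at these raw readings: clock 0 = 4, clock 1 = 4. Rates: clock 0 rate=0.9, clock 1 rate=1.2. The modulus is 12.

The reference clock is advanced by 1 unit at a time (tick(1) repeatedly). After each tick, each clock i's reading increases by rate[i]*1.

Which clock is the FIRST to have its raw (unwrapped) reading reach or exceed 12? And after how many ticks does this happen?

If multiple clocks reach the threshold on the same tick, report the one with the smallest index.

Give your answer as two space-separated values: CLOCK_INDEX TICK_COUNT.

clock 0: start=4, rate=0.9, needs 12-4 = 8; ticks = ceil(8/0.9) = ceil(8.8889) = 9; reading at tick 9 = 4 + 0.9*9 = 12.1000
clock 1: start=4, rate=1.2, needs 12-4 = 8; ticks = ceil(8/1.2) = ceil(6.6667) = 7; reading at tick 7 = 4 + 1.2*7 = 12.4000
Minimum tick count = 7; winners = [1]; smallest index = 1

Answer: 1 7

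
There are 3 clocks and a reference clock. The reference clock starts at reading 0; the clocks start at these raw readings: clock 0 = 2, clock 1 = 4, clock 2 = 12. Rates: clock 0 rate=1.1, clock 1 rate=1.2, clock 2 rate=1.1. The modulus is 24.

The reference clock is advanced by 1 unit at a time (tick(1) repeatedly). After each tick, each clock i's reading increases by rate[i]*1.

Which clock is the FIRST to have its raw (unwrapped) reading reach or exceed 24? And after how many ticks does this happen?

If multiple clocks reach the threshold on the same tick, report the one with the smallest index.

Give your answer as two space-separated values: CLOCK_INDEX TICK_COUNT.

clock 0: start=2, rate=1.1, needs 24-2 = 22; ticks = ceil(22/1.1) = ceil(20.0000) = 20; reading at tick 20 = 2 + 1.1*20 = 24.0000
clock 1: start=4, rate=1.2, needs 24-4 = 20; ticks = ceil(20/1.2) = ceil(16.6667) = 17; reading at tick 17 = 4 + 1.2*17 = 24.4000
clock 2: start=12, rate=1.1, needs 24-12 = 12; ticks = ceil(12/1.1) = ceil(10.9091) = 11; reading at tick 11 = 12 + 1.1*11 = 24.1000
Minimum tick count = 11; winners = [2]; smallest index = 2

Answer: 2 11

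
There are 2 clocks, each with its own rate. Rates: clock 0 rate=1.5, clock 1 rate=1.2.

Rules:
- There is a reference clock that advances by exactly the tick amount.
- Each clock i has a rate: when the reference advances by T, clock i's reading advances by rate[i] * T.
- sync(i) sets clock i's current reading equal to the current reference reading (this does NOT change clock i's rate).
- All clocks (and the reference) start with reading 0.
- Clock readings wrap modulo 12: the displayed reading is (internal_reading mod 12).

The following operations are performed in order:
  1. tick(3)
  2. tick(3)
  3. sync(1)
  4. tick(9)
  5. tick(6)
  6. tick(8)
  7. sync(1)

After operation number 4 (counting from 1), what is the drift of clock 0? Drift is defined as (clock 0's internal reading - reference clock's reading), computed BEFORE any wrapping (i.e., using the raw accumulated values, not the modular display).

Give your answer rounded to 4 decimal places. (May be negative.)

Answer: 7.5000

Derivation:
After op 1 tick(3): ref=3.0000 raw=[4.5000 3.6000]
After op 2 tick(3): ref=6.0000 raw=[9.0000 7.2000]
After op 3 sync(1): ref=6.0000 raw=[9.0000 6.0000]
After op 4 tick(9): ref=15.0000 raw=[22.5000 16.8000]
Drift of clock 0 after op 4: 22.5000 - 15.0000 = 7.5000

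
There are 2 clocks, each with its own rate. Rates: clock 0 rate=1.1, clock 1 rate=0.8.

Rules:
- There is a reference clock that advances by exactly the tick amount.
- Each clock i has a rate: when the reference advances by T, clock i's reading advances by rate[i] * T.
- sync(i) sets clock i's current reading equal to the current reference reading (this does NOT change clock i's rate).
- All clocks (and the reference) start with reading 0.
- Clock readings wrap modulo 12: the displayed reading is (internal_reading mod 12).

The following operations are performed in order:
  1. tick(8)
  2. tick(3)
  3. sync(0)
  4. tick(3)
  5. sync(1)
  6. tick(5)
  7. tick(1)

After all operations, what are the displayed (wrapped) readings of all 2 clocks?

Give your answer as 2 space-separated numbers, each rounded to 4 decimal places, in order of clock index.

After op 1 tick(8): ref=8.0000 raw=[8.8000 6.4000]
After op 2 tick(3): ref=11.0000 raw=[12.1000 8.8000]
After op 3 sync(0): ref=11.0000 raw=[11.0000 8.8000]
After op 4 tick(3): ref=14.0000 raw=[14.3000 11.2000]
After op 5 sync(1): ref=14.0000 raw=[14.3000 14.0000]
After op 6 tick(5): ref=19.0000 raw=[19.8000 18.0000]
After op 7 tick(1): ref=20.0000 raw=[20.9000 18.8000]
Wrap final raw readings (mod 12): 20.9000 mod 12 = 8.9000; 18.8000 mod 12 = 6.8000

Answer: 8.9000 6.8000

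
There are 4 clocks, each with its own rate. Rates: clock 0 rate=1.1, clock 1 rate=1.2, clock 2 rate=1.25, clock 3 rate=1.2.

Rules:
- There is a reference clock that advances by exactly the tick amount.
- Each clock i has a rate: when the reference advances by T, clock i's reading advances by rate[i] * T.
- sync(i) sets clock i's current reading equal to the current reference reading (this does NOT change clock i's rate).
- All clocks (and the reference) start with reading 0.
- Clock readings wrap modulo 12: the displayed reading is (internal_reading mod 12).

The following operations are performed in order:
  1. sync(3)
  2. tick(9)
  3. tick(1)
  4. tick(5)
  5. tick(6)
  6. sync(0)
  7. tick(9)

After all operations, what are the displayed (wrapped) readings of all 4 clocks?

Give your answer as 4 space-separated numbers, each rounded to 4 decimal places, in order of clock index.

Answer: 6.9000 0.0000 1.5000 0.0000

Derivation:
After op 1 sync(3): ref=0.0000 raw=[0.0000 0.0000 0.0000 0.0000]
After op 2 tick(9): ref=9.0000 raw=[9.9000 10.8000 11.2500 10.8000]
After op 3 tick(1): ref=10.0000 raw=[11.0000 12.0000 12.5000 12.0000]
After op 4 tick(5): ref=15.0000 raw=[16.5000 18.0000 18.7500 18.0000]
After op 5 tick(6): ref=21.0000 raw=[23.1000 25.2000 26.2500 25.2000]
After op 6 sync(0): ref=21.0000 raw=[21.0000 25.2000 26.2500 25.2000]
After op 7 tick(9): ref=30.0000 raw=[30.9000 36.0000 37.5000 36.0000]
Wrap final raw readings (mod 12): 30.9000 mod 12 = 6.9000; 36.0000 mod 12 = 0.0000; 37.5000 mod 12 = 1.5000; 36.0000 mod 12 = 0.0000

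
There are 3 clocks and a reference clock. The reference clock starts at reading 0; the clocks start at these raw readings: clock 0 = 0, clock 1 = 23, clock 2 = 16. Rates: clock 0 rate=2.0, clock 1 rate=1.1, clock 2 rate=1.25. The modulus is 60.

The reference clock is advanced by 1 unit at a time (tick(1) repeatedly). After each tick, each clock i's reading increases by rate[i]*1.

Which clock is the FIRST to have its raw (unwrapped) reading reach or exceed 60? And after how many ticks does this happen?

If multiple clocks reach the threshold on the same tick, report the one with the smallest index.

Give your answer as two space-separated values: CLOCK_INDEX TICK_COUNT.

Answer: 0 30

Derivation:
clock 0: start=0, rate=2.0, needs 60-0 = 60; ticks = ceil(60/2.0) = ceil(30.0000) = 30; reading at tick 30 = 0 + 2.0*30 = 60.0000
clock 1: start=23, rate=1.1, needs 60-23 = 37; ticks = ceil(37/1.1) = ceil(33.6364) = 34; reading at tick 34 = 23 + 1.1*34 = 60.4000
clock 2: start=16, rate=1.25, needs 60-16 = 44; ticks = ceil(44/1.25) = ceil(35.2000) = 36; reading at tick 36 = 16 + 1.25*36 = 61.0000
Minimum tick count = 30; winners = [0]; smallest index = 0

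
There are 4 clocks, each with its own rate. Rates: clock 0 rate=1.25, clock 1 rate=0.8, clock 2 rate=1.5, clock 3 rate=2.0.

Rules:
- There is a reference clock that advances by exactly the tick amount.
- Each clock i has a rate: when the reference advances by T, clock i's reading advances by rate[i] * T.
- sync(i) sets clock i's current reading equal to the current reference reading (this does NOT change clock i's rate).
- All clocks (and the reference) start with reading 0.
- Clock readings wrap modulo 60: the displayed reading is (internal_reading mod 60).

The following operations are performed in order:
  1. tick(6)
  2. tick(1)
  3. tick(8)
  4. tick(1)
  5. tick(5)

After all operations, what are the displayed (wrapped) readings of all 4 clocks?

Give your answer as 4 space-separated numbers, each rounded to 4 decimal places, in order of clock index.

Answer: 26.2500 16.8000 31.5000 42.0000

Derivation:
After op 1 tick(6): ref=6.0000 raw=[7.5000 4.8000 9.0000 12.0000]
After op 2 tick(1): ref=7.0000 raw=[8.7500 5.6000 10.5000 14.0000]
After op 3 tick(8): ref=15.0000 raw=[18.7500 12.0000 22.5000 30.0000]
After op 4 tick(1): ref=16.0000 raw=[20.0000 12.8000 24.0000 32.0000]
After op 5 tick(5): ref=21.0000 raw=[26.2500 16.8000 31.5000 42.0000]
Wrap final raw readings (mod 60): 26.2500 mod 60 = 26.2500; 16.8000 mod 60 = 16.8000; 31.5000 mod 60 = 31.5000; 42.0000 mod 60 = 42.0000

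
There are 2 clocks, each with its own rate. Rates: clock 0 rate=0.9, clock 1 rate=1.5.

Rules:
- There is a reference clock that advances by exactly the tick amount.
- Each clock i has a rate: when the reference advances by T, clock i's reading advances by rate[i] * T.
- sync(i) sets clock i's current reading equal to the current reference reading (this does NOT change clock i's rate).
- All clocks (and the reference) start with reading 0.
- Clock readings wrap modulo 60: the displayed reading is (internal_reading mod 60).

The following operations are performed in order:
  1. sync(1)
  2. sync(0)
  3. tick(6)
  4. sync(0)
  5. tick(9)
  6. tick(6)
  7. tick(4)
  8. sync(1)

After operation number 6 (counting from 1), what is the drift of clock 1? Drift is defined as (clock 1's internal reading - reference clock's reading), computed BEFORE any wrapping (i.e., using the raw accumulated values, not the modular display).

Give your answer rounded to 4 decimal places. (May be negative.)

Answer: 10.5000

Derivation:
After op 1 sync(1): ref=0.0000 raw=[0.0000 0.0000]
After op 2 sync(0): ref=0.0000 raw=[0.0000 0.0000]
After op 3 tick(6): ref=6.0000 raw=[5.4000 9.0000]
After op 4 sync(0): ref=6.0000 raw=[6.0000 9.0000]
After op 5 tick(9): ref=15.0000 raw=[14.1000 22.5000]
After op 6 tick(6): ref=21.0000 raw=[19.5000 31.5000]
Drift of clock 1 after op 6: 31.5000 - 21.0000 = 10.5000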